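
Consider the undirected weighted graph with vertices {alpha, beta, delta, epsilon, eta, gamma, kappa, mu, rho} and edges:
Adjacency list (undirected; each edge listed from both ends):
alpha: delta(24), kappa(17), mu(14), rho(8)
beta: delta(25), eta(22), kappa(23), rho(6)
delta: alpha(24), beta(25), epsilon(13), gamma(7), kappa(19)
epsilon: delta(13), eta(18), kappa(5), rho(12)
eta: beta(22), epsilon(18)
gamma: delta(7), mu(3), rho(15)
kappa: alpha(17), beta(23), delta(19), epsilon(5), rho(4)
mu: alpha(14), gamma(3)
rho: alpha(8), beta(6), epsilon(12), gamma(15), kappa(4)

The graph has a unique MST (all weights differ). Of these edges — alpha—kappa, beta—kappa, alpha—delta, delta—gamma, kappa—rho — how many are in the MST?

2

Kruskal's algorithm — process edges by increasing weight (ties by edge label):
gamma—mu (3): add — endpoints in different components.
kappa—rho (4): add — endpoints in different components.
epsilon—kappa (5): add — endpoints in different components.
beta—rho (6): add — endpoints in different components.
delta—gamma (7): add — endpoints in different components.
alpha—rho (8): add — endpoints in different components.
epsilon—rho (12): skip — epsilon and rho already connected.
delta—epsilon (13): add — endpoints in different components.
alpha—mu (14): skip — mu and alpha already connected.
gamma—rho (15): skip — rho and gamma already connected.
alpha—kappa (17): skip — kappa and alpha already connected.
epsilon—eta (18): add — endpoints in different components.
MST edge set: {gamma—mu, kappa—rho, epsilon—kappa, beta—rho, delta—gamma, alpha—rho, delta—epsilon, epsilon—eta}.
Of the listed edges, {delta—gamma, kappa—rho} are in the MST → 2.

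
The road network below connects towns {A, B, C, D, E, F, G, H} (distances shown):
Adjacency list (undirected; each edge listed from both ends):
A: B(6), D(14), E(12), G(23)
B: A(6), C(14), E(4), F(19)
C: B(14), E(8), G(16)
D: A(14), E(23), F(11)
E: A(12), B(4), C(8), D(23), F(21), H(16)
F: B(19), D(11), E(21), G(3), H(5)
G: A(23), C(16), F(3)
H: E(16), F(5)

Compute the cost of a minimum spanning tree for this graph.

51

Grow the tree from G using Prim:
Step 1: cheapest edge leaving the tree is F–G (3); add F.
Step 2: cheapest edge leaving the tree is F–H (5); add H.
Step 3: cheapest edge leaving the tree is D–F (11); add D.
Step 4: cheapest edge leaving the tree is A–D (14); add A.
Step 5: cheapest edge leaving the tree is A–B (6); add B.
Step 6: cheapest edge leaving the tree is B–E (4); add E.
Step 7: cheapest edge leaving the tree is C–E (8); add C.
MST edges: F–G, F–H, D–F, A–D, A–B, B–E, C–E; total weight 3+5+11+14+6+4+8 = 51.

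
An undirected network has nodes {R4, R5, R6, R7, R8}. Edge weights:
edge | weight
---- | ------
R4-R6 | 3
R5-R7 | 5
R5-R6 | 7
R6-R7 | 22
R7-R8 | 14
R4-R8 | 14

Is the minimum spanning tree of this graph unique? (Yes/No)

Kruskal's algorithm — process edges by increasing weight (ties by edge label):
R4-R6 (3): add. Components now {R4,R6} {R7} {R8} {R5}
R5-R7 (5): add. Components now {R4,R6} {R5,R7} {R8}
R5-R6 (7): add. Components now {R4,R5,R6,R7} {R8}
R4-R8 (14): add. Components now {R4,R5,R6,R7,R8}
Non-tree edge R7-R8 has weight 14, equal to the heaviest edge on its tree cycle — swapping gives another MST of the same weight. Not unique.

No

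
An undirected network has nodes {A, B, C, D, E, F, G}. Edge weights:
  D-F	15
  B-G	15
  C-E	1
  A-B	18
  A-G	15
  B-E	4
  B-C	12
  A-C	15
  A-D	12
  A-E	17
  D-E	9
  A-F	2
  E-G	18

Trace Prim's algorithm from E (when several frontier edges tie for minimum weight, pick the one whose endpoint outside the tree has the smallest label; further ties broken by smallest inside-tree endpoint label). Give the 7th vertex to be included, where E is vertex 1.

G

Prim, starting at E.
Step 1: cheapest edge leaving the tree is C-E (1); add C.
Step 2: cheapest edge leaving the tree is B-E (4); add B.
Step 3: cheapest edge leaving the tree is D-E (9); add D.
Step 4: cheapest edge leaving the tree is A-D (12); add A.
Step 5: cheapest edge leaving the tree is A-F (2); add F.
Step 6: cheapest edge leaving the tree is A-G (15); add G.
Vertex order: E, C, B, D, A, F, G. The 7th vertex is G.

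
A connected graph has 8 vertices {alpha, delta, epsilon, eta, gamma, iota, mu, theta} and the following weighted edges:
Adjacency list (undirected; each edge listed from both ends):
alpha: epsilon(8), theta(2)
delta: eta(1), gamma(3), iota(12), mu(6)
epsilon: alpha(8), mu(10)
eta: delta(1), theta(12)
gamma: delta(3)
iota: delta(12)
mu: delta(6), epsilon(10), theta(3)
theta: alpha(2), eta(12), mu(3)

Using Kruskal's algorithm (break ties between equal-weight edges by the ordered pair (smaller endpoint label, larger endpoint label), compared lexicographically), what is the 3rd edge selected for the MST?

Sort edges by weight, then run Kruskal:
delta eta (1): add — endpoints in different components.
alpha theta (2): add — endpoints in different components.
delta gamma (3): add — endpoints in different components.
mu theta (3): add — endpoints in different components.
delta mu (6): add — endpoints in different components.
alpha epsilon (8): add — endpoints in different components.
epsilon mu (10): skip — epsilon and mu already connected.
delta iota (12): add — endpoints in different components.
The 3rd edge added is delta gamma.

delta-gamma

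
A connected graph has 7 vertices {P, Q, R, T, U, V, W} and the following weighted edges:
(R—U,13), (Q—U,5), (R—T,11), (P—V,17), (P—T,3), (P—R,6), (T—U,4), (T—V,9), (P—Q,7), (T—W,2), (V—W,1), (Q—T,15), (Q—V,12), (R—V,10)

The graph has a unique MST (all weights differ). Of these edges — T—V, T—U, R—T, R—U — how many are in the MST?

1

Kruskal's algorithm — process edges by increasing weight (ties by edge label):
V—W (1): add — endpoints in different components.
T—W (2): add — endpoints in different components.
P—T (3): add — endpoints in different components.
T—U (4): add — endpoints in different components.
Q—U (5): add — endpoints in different components.
P—R (6): add — endpoints in different components.
MST edge set: {V—W, T—W, P—T, T—U, Q—U, P—R}.
Of the listed edges, {T—U} are in the MST → 1.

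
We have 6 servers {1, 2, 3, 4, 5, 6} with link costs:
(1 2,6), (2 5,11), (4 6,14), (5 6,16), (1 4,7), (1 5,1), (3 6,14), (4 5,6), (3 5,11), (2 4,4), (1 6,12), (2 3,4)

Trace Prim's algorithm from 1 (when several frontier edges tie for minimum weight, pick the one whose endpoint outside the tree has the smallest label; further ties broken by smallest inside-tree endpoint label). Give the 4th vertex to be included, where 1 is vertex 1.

Prim's algorithm from 1:
Step 1: frontier [1 5 1, 1 2 6, 1 4 7, 1 6 12] → take 1 5 (1); add 5.
Step 2: frontier [1 2 6, 1 4 7, 1 6 12, 4 5 6, 2 5 11, 3 5 11, 5 6 16] → take 1 2 (6); add 2.
Step 3: frontier [1 4 7, 1 6 12, 2 3 4, 2 4 4, 4 5 6, 3 5 11, 5 6 16] → take 2 3 (4); add 3.
Step 4: frontier [1 4 7, 1 6 12, 2 4 4, 3 6 14, 4 5 6, 5 6 16] → take 2 4 (4); add 4.
Step 5: frontier [1 6 12, 3 6 14, 4 6 14, 5 6 16] → take 1 6 (12); add 6.
Vertex order: 1, 5, 2, 3, 4, 6. The 4th vertex is 3.

3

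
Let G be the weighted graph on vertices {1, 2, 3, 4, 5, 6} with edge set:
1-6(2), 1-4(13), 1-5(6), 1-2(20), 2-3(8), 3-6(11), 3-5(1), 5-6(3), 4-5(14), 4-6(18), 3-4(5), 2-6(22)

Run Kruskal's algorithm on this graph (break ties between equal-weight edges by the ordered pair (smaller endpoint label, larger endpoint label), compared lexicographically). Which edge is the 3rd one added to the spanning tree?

5-6

Sort edges by weight, then run Kruskal:
3-5 (1): add — endpoints in different components.
1-6 (2): add — endpoints in different components.
5-6 (3): add — endpoints in different components.
3-4 (5): add — endpoints in different components.
1-5 (6): skip — 1 and 5 already connected.
2-3 (8): add — endpoints in different components.
The 3rd edge added is 5-6.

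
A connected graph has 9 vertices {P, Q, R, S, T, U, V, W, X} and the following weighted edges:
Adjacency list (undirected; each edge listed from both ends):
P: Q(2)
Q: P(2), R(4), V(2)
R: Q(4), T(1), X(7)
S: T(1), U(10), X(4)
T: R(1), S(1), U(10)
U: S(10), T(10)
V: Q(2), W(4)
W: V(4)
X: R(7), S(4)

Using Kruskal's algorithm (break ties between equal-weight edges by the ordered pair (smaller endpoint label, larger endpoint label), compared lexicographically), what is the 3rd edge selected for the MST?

P-Q

Kruskal's algorithm — process edges by increasing weight (ties by edge label):
R—T (1): add — endpoints in different components.
S—T (1): add — endpoints in different components.
P—Q (2): add — endpoints in different components.
Q—V (2): add — endpoints in different components.
Q—R (4): add — endpoints in different components.
S—X (4): add — endpoints in different components.
V—W (4): add — endpoints in different components.
R—X (7): skip — X and R already connected.
S—U (10): add — endpoints in different components.
The 3rd edge added is P—Q.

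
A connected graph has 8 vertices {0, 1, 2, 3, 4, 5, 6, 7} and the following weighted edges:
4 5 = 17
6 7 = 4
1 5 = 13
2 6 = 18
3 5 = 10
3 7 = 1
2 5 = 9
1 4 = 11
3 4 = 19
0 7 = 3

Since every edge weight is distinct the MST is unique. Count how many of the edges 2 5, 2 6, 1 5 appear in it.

2

Kruskal: consider edges lightest-first.
3 7 (1): add — endpoints in different components.
0 7 (3): add — endpoints in different components.
6 7 (4): add — endpoints in different components.
2 5 (9): add — endpoints in different components.
3 5 (10): add — endpoints in different components.
1 4 (11): add — endpoints in different components.
1 5 (13): add — endpoints in different components.
MST edge set: {3 7, 0 7, 6 7, 2 5, 3 5, 1 4, 1 5}.
Of the listed edges, {2 5, 1 5} are in the MST → 2.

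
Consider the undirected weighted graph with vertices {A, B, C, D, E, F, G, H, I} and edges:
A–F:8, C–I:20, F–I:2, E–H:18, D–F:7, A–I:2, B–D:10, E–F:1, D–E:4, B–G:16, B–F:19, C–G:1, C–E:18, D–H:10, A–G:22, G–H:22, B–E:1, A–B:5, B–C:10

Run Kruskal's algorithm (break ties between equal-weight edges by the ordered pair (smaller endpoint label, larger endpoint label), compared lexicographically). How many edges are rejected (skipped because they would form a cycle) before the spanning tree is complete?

Sort edges by weight, then run Kruskal:
B–E (1): add — endpoints in different components.
C–G (1): add — endpoints in different components.
E–F (1): add — endpoints in different components.
A–I (2): add — endpoints in different components.
F–I (2): add — endpoints in different components.
D–E (4): add — endpoints in different components.
A–B (5): skip — A and B already connected.
D–F (7): skip — D and F already connected.
A–F (8): skip — A and F already connected.
B–C (10): add — endpoints in different components.
B–D (10): skip — B and D already connected.
D–H (10): add — endpoints in different components.
Edges rejected before the tree was complete: 4.

4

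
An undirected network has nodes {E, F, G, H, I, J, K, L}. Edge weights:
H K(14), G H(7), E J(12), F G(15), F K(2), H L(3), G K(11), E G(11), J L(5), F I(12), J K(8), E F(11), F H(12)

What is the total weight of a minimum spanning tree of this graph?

48

Kruskal's algorithm — process edges by increasing weight (ties by edge label):
F K (2): add — endpoints in different components.
H L (3): add — endpoints in different components.
J L (5): add — endpoints in different components.
G H (7): add — endpoints in different components.
J K (8): add — endpoints in different components.
E F (11): add — endpoints in different components.
E G (11): skip — E and G already connected.
G K (11): skip — G and K already connected.
E J (12): skip — E and J already connected.
F H (12): skip — F and H already connected.
F I (12): add — endpoints in different components.
MST edges: F K, H L, J L, G H, J K, E F, F I; total weight 2+3+5+7+8+11+12 = 48.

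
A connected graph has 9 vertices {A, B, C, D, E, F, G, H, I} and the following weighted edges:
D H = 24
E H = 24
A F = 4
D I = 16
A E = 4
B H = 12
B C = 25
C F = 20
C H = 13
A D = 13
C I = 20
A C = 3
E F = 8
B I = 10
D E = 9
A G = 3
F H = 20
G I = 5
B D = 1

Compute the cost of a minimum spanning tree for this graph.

41

Kruskal: consider edges lightest-first.
B D (1): add — endpoints in different components.
A C (3): add — endpoints in different components.
A G (3): add — endpoints in different components.
A E (4): add — endpoints in different components.
A F (4): add — endpoints in different components.
G I (5): add — endpoints in different components.
E F (8): skip — E and F already connected.
D E (9): add — endpoints in different components.
B I (10): skip — B and I already connected.
B H (12): add — endpoints in different components.
MST edges: B D, A C, A G, A E, A F, G I, D E, B H; total weight 1+3+3+4+4+5+9+12 = 41.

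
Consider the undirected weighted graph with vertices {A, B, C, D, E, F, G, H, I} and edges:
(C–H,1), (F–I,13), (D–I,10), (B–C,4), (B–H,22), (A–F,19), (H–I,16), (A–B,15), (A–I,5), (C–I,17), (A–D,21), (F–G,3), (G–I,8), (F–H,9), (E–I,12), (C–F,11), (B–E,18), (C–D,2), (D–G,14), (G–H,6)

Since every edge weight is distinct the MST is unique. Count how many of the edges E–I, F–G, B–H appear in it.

2

Kruskal's algorithm — process edges by increasing weight (ties by edge label):
C–H (1): add — endpoints in different components.
C–D (2): add — endpoints in different components.
F–G (3): add — endpoints in different components.
B–C (4): add — endpoints in different components.
A–I (5): add — endpoints in different components.
G–H (6): add — endpoints in different components.
G–I (8): add — endpoints in different components.
F–H (9): skip — F and H already connected.
D–I (10): skip — D and I already connected.
C–F (11): skip — C and F already connected.
E–I (12): add — endpoints in different components.
MST edge set: {C–H, C–D, F–G, B–C, A–I, G–H, G–I, E–I}.
Of the listed edges, {E–I, F–G} are in the MST → 2.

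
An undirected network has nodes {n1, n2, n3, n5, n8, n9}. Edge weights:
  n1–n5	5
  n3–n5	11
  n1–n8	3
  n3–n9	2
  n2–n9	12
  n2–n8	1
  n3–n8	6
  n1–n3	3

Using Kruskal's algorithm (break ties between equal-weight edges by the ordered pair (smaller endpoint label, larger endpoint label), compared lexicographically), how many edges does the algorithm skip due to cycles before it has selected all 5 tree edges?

0

Sort edges by weight, then run Kruskal:
n2–n8 (1): add. Components now {n2,n8} {n9} {n5} {n1} {n3}
n3–n9 (2): add. Components now {n2,n8} {n3,n9} {n5} {n1}
n1–n3 (3): add. Components now {n2,n8} {n1,n3,n9} {n5}
n1–n8 (3): add. Components now {n1,n2,n3,n8,n9} {n5}
n1–n5 (5): add. Components now {n1,n2,n3,n5,n8,n9}
Edges rejected before the tree was complete: 0.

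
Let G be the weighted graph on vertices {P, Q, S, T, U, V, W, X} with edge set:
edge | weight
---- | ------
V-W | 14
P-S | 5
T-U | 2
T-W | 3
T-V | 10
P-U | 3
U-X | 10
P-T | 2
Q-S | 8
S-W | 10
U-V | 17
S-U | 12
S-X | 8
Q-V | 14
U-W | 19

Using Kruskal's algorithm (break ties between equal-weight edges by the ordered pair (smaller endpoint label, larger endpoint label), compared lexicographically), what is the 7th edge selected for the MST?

T-V

Sort edges by weight, then run Kruskal:
P-T (2): add — endpoints in different components.
T-U (2): add — endpoints in different components.
P-U (3): skip — U and P already connected.
T-W (3): add — endpoints in different components.
P-S (5): add — endpoints in different components.
Q-S (8): add — endpoints in different components.
S-X (8): add — endpoints in different components.
S-W (10): skip — S and W already connected.
T-V (10): add — endpoints in different components.
The 7th edge added is T-V.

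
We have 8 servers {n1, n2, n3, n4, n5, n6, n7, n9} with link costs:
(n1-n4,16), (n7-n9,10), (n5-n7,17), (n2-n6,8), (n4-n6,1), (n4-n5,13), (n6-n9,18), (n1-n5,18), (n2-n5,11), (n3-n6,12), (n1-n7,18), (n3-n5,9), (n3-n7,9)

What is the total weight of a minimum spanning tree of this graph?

Prim, starting at n9.
Step 1: cheapest edge leaving the tree is n7-n9 (10); add n7.
Step 2: cheapest edge leaving the tree is n3-n7 (9); add n3.
Step 3: cheapest edge leaving the tree is n3-n5 (9); add n5.
Step 4: cheapest edge leaving the tree is n2-n5 (11); add n2.
Step 5: cheapest edge leaving the tree is n2-n6 (8); add n6.
Step 6: cheapest edge leaving the tree is n4-n6 (1); add n4.
Step 7: cheapest edge leaving the tree is n1-n4 (16); add n1.
MST edges: n7-n9, n3-n7, n3-n5, n2-n5, n2-n6, n4-n6, n1-n4; total weight 10+9+9+11+8+1+16 = 64.

64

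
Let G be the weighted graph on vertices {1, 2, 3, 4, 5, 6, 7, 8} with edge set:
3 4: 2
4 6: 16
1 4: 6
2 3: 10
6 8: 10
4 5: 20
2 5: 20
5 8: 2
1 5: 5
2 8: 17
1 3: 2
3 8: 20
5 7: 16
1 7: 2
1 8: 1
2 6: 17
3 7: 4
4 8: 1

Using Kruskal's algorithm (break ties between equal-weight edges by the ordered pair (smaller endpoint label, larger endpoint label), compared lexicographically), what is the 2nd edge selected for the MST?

Sort edges by weight, then run Kruskal:
1 8 (1): add — endpoints in different components.
4 8 (1): add — endpoints in different components.
1 3 (2): add — endpoints in different components.
1 7 (2): add — endpoints in different components.
3 4 (2): skip — 3 and 4 already connected.
5 8 (2): add — endpoints in different components.
3 7 (4): skip — 3 and 7 already connected.
1 5 (5): skip — 1 and 5 already connected.
1 4 (6): skip — 1 and 4 already connected.
2 3 (10): add — endpoints in different components.
6 8 (10): add — endpoints in different components.
The 2nd edge added is 4 8.

4-8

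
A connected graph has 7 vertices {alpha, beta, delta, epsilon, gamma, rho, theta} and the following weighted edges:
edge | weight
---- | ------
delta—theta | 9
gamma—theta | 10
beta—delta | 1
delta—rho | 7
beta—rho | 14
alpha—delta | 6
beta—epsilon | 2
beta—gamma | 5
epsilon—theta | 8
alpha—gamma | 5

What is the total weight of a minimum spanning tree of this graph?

28

Prim, starting at beta.
Step 1: cheapest edge leaving the tree is beta—delta (1); add delta.
Step 2: cheapest edge leaving the tree is beta—epsilon (2); add epsilon.
Step 3: cheapest edge leaving the tree is beta—gamma (5); add gamma.
Step 4: cheapest edge leaving the tree is alpha—gamma (5); add alpha.
Step 5: cheapest edge leaving the tree is delta—rho (7); add rho.
Step 6: cheapest edge leaving the tree is epsilon—theta (8); add theta.
MST edges: beta—delta, beta—epsilon, beta—gamma, alpha—gamma, delta—rho, epsilon—theta; total weight 1+2+5+5+7+8 = 28.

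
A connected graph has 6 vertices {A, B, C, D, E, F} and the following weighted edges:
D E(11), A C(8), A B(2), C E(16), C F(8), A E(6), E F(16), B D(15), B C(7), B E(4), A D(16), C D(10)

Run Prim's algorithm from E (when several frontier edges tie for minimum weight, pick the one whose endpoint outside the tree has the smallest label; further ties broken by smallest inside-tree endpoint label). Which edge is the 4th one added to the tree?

C-F

Prim, starting at E.
Step 1: frontier [B E 4, A E 6, D E 11, C E 16, E F 16] → take B E (4); add B.
Step 2: frontier [A B 2, B C 7, B D 15, A E 6, D E 11, C E 16, E F 16] → take A B (2); add A.
Step 3: frontier [A C 8, A D 16, B C 7, B D 15, D E 11, C E 16, E F 16] → take B C (7); add C.
Step 4: frontier [A D 16, B D 15, C F 8, C D 10, D E 11, E F 16] → take C F (8); add F.
Step 5: frontier [A D 16, B D 15, C D 10, D E 11] → take C D (10); add D.
The 4th edge added is C F.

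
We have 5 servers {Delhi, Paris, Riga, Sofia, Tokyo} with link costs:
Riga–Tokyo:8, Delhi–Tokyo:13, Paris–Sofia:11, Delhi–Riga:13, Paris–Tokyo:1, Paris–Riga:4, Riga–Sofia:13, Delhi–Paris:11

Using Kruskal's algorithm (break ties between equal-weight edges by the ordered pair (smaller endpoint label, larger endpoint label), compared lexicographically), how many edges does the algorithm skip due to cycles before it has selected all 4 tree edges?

Sort edges by weight, then run Kruskal:
Paris–Tokyo (1): add. Components now {Sofia} {Paris,Tokyo} {Riga} {Delhi}
Paris–Riga (4): add. Components now {Sofia} {Paris,Riga,Tokyo} {Delhi}
Riga–Tokyo (8): skip — Tokyo and Riga already connected.
Delhi–Paris (11): add. Components now {Sofia} {Delhi,Paris,Riga,Tokyo}
Paris–Sofia (11): add. Components now {Delhi,Paris,Riga,Sofia,Tokyo}
Edges rejected before the tree was complete: 1.

1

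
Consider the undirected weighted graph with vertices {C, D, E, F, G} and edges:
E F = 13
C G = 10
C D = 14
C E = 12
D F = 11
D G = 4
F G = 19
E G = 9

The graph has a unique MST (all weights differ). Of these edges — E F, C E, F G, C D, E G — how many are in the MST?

Sort edges by weight, then run Kruskal:
D G (4): add — endpoints in different components.
E G (9): add — endpoints in different components.
C G (10): add — endpoints in different components.
D F (11): add — endpoints in different components.
MST edge set: {D G, E G, C G, D F}.
Of the listed edges, {E G} are in the MST → 1.

1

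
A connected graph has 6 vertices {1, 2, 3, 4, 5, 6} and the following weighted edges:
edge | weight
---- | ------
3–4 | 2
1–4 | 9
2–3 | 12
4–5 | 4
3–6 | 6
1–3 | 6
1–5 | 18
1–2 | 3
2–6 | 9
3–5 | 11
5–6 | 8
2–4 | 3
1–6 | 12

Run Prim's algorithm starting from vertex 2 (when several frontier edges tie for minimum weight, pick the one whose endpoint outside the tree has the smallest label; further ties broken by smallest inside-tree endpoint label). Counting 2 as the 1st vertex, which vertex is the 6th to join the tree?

6

Grow the tree from 2 using Prim:
Step 1: frontier [1–2 3, 2–4 3, 2–6 9, 2–3 12] → take 1–2 (3); add 1.
Step 2: frontier [1–3 6, 1–4 9, 1–6 12, 1–5 18, 2–4 3, 2–6 9, 2–3 12] → take 2–4 (3); add 4.
Step 3: frontier [1–3 6, 1–6 12, 1–5 18, 2–6 9, 2–3 12, 3–4 2, 4–5 4] → take 3–4 (2); add 3.
Step 4: frontier [1–6 12, 1–5 18, 2–6 9, 3–6 6, 3–5 11, 4–5 4] → take 4–5 (4); add 5.
Step 5: frontier [1–6 12, 2–6 9, 3–6 6, 5–6 8] → take 3–6 (6); add 6.
Vertex order: 2, 1, 4, 3, 5, 6. The 6th vertex is 6.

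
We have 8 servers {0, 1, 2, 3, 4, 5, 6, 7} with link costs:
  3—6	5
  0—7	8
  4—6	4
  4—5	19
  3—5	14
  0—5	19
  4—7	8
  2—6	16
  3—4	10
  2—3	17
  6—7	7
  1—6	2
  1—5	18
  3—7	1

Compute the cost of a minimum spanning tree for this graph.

Sort edges by weight, then run Kruskal:
3—7 (1): add — endpoints in different components.
1—6 (2): add — endpoints in different components.
4—6 (4): add — endpoints in different components.
3—6 (5): add — endpoints in different components.
6—7 (7): skip — 6 and 7 already connected.
0—7 (8): add — endpoints in different components.
4—7 (8): skip — 4 and 7 already connected.
3—4 (10): skip — 3 and 4 already connected.
3—5 (14): add — endpoints in different components.
2—6 (16): add — endpoints in different components.
MST edges: 3—7, 1—6, 4—6, 3—6, 0—7, 3—5, 2—6; total weight 1+2+4+5+8+14+16 = 50.

50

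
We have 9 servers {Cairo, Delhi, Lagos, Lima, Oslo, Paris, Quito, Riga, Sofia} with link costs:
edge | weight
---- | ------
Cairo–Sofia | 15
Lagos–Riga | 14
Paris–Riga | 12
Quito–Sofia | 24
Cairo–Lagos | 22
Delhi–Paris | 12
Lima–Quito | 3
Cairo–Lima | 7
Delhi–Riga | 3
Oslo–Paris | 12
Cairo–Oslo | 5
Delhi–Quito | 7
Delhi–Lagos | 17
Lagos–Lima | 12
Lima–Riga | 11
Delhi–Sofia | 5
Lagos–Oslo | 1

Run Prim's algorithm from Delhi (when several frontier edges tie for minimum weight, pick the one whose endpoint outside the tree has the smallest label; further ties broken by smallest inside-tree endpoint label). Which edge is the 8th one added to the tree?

Delhi-Paris

Prim, starting at Delhi.
Step 1: cheapest edge leaving the tree is Delhi–Riga (3); add Riga.
Step 2: cheapest edge leaving the tree is Delhi–Sofia (5); add Sofia.
Step 3: cheapest edge leaving the tree is Delhi–Quito (7); add Quito.
Step 4: cheapest edge leaving the tree is Lima–Quito (3); add Lima.
Step 5: cheapest edge leaving the tree is Cairo–Lima (7); add Cairo.
Step 6: cheapest edge leaving the tree is Cairo–Oslo (5); add Oslo.
Step 7: cheapest edge leaving the tree is Lagos–Oslo (1); add Lagos.
Step 8: cheapest edge leaving the tree is Delhi–Paris (12); add Paris.
The 8th edge added is Delhi–Paris.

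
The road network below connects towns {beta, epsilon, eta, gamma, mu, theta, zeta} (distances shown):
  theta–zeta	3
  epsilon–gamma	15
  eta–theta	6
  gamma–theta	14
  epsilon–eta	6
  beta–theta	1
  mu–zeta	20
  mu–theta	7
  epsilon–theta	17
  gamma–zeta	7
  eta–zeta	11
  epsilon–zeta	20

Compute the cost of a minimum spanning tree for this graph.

Prim, starting at gamma.
Step 1: frontier [gamma–zeta 7, gamma–theta 14, epsilon–gamma 15] → take gamma–zeta (7); add zeta.
Step 2: frontier [gamma–theta 14, epsilon–gamma 15, theta–zeta 3, eta–zeta 11, epsilon–zeta 20, mu–zeta 20] → take theta–zeta (3); add theta.
Step 3: frontier [epsilon–gamma 15, beta–theta 1, eta–theta 6, mu–theta 7, epsilon–theta 17, eta–zeta 11, epsilon–zeta 20, mu–zeta 20] → take beta–theta (1); add beta.
Step 4: frontier [epsilon–gamma 15, eta–theta 6, mu–theta 7, epsilon–theta 17, eta–zeta 11, epsilon–zeta 20, mu–zeta 20] → take eta–theta (6); add eta.
Step 5: frontier [epsilon–eta 6, epsilon–gamma 15, mu–theta 7, epsilon–theta 17, epsilon–zeta 20, mu–zeta 20] → take epsilon–eta (6); add epsilon.
Step 6: frontier [mu–theta 7, mu–zeta 20] → take mu–theta (7); add mu.
MST edges: gamma–zeta, theta–zeta, beta–theta, eta–theta, epsilon–eta, mu–theta; total weight 7+3+1+6+6+7 = 30.

30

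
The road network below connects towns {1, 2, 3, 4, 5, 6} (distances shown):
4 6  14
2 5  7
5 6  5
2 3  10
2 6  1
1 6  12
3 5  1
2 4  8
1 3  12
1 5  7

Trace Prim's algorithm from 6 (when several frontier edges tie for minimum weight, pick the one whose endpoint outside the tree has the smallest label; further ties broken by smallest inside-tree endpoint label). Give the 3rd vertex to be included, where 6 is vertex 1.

Grow the tree from 6 using Prim:
Step 1: cheapest edge leaving the tree is 2 6 (1); add 2.
Step 2: cheapest edge leaving the tree is 5 6 (5); add 5.
Step 3: cheapest edge leaving the tree is 3 5 (1); add 3.
Step 4: cheapest edge leaving the tree is 1 5 (7); add 1.
Step 5: cheapest edge leaving the tree is 2 4 (8); add 4.
Vertex order: 6, 2, 5, 3, 1, 4. The 3rd vertex is 5.

5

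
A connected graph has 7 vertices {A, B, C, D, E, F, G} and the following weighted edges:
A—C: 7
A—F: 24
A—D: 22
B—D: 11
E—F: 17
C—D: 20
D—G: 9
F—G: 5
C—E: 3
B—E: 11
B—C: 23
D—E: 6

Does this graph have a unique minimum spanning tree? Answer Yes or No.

No

Kruskal's algorithm — process edges by increasing weight (ties by edge label):
C—E (3): add. Components now {A} {B} {C,E} {D} {F} {G}
F—G (5): add. Components now {A} {B} {C,E} {D} {F,G}
D—E (6): add. Components now {A} {B} {C,D,E} {F,G}
A—C (7): add. Components now {A,C,D,E} {B} {F,G}
D—G (9): add. Components now {A,C,D,E,F,G} {B}
B—D (11): add. Components now {A,B,C,D,E,F,G}
Non-tree edge B—E has weight 11, equal to the heaviest edge on its tree cycle — swapping gives another MST of the same weight. Not unique.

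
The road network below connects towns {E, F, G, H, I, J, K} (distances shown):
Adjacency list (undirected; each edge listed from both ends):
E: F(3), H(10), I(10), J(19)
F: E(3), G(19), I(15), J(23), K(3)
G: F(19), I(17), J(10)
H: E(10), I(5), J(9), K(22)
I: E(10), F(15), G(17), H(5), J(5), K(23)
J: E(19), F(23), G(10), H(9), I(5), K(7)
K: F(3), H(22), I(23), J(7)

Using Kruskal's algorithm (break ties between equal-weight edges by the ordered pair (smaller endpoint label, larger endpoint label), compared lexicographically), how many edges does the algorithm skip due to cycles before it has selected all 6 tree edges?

Kruskal's algorithm — process edges by increasing weight (ties by edge label):
E—F (3): add. Components now {E,F} {G} {H} {I} {J} {K}
F—K (3): add. Components now {E,F,K} {G} {H} {I} {J}
H—I (5): add. Components now {E,F,K} {G} {H,I} {J}
I—J (5): add. Components now {E,F,K} {G} {H,I,J}
J—K (7): add. Components now {E,F,H,I,J,K} {G}
H—J (9): skip — H and J already connected.
E—H (10): skip — E and H already connected.
E—I (10): skip — E and I already connected.
G—J (10): add. Components now {E,F,G,H,I,J,K}
Edges rejected before the tree was complete: 3.

3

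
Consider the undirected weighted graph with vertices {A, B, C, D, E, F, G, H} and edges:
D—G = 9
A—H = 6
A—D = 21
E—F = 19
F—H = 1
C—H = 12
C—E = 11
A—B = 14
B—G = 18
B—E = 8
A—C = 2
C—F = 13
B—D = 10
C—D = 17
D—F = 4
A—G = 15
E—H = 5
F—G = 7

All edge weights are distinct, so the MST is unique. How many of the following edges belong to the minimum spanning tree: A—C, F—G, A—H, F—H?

4

Kruskal: consider edges lightest-first.
F—H (1): add — endpoints in different components.
A—C (2): add — endpoints in different components.
D—F (4): add — endpoints in different components.
E—H (5): add — endpoints in different components.
A—H (6): add — endpoints in different components.
F—G (7): add — endpoints in different components.
B—E (8): add — endpoints in different components.
MST edge set: {F—H, A—C, D—F, E—H, A—H, F—G, B—E}.
Of the listed edges, {A—C, F—G, A—H, F—H} are in the MST → 4.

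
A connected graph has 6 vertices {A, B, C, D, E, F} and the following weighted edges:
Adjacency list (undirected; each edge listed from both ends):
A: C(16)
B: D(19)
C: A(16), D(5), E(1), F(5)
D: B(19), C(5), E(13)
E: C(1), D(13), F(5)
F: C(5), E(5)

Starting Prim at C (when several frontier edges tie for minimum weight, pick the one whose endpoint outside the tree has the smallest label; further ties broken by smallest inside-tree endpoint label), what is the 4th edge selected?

A-C

Prim, starting at C.
Step 1: frontier [C E 1, C D 5, C F 5, A C 16] → take C E (1); add E.
Step 2: frontier [C D 5, C F 5, A C 16, E F 5, D E 13] → take C D (5); add D.
Step 3: frontier [C F 5, A C 16, B D 19, E F 5] → take C F (5); add F.
Step 4: frontier [A C 16, B D 19] → take A C (16); add A.
Step 5: frontier [B D 19] → take B D (19); add B.
The 4th edge added is A C.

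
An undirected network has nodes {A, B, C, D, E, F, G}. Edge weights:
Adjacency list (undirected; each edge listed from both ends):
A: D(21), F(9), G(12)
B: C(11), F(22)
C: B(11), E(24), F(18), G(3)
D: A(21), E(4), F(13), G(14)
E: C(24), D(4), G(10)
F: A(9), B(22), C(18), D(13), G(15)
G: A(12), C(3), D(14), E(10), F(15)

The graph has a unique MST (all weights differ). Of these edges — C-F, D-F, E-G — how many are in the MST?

Kruskal's algorithm — process edges by increasing weight (ties by edge label):
C-G (3): add. Components now {A} {B} {C,G} {D} {E} {F}
D-E (4): add. Components now {A} {B} {C,G} {D,E} {F}
A-F (9): add. Components now {A,F} {B} {C,G} {D,E}
E-G (10): add. Components now {A,F} {B} {C,D,E,G}
B-C (11): add. Components now {A,F} {B,C,D,E,G}
A-G (12): add. Components now {A,B,C,D,E,F,G}
MST edge set: {C-G, D-E, A-F, E-G, B-C, A-G}.
Of the listed edges, {E-G} are in the MST → 1.

1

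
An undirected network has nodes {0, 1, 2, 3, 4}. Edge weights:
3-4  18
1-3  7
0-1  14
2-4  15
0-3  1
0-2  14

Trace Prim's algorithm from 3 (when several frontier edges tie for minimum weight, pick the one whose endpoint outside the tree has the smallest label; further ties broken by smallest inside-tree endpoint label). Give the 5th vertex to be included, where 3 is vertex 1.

Prim, starting at 3.
Step 1: cheapest edge leaving the tree is 0-3 (1); add 0.
Step 2: cheapest edge leaving the tree is 1-3 (7); add 1.
Step 3: cheapest edge leaving the tree is 0-2 (14); add 2.
Step 4: cheapest edge leaving the tree is 2-4 (15); add 4.
Vertex order: 3, 0, 1, 2, 4. The 5th vertex is 4.

4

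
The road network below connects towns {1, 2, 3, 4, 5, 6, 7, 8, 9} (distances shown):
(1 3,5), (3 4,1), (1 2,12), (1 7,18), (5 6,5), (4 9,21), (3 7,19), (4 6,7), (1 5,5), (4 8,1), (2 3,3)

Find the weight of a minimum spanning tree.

Kruskal's algorithm — process edges by increasing weight (ties by edge label):
3 4 (1): add — endpoints in different components.
4 8 (1): add — endpoints in different components.
2 3 (3): add — endpoints in different components.
1 3 (5): add — endpoints in different components.
1 5 (5): add — endpoints in different components.
5 6 (5): add — endpoints in different components.
4 6 (7): skip — 4 and 6 already connected.
1 2 (12): skip — 1 and 2 already connected.
1 7 (18): add — endpoints in different components.
3 7 (19): skip — 3 and 7 already connected.
4 9 (21): add — endpoints in different components.
MST edges: 3 4, 4 8, 2 3, 1 3, 1 5, 5 6, 1 7, 4 9; total weight 1+1+3+5+5+5+18+21 = 59.

59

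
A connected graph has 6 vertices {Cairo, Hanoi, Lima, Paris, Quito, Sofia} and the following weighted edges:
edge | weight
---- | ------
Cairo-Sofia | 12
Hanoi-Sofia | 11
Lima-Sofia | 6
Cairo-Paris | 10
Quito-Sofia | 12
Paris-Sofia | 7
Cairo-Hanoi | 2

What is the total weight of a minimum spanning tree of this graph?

37

Prim's algorithm from Cairo:
Step 1: cheapest edge leaving the tree is Cairo-Hanoi (2); add Hanoi.
Step 2: cheapest edge leaving the tree is Cairo-Paris (10); add Paris.
Step 3: cheapest edge leaving the tree is Paris-Sofia (7); add Sofia.
Step 4: cheapest edge leaving the tree is Lima-Sofia (6); add Lima.
Step 5: cheapest edge leaving the tree is Quito-Sofia (12); add Quito.
MST edges: Cairo-Hanoi, Cairo-Paris, Paris-Sofia, Lima-Sofia, Quito-Sofia; total weight 2+10+7+6+12 = 37.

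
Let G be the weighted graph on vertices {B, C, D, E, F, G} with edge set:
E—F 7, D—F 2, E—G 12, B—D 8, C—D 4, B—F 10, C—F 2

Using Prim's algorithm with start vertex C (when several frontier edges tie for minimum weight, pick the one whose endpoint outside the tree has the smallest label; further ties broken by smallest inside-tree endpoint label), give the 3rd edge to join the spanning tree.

E-F

Grow the tree from C using Prim:
Step 1: cheapest edge leaving the tree is C—F (2); add F.
Step 2: cheapest edge leaving the tree is D—F (2); add D.
Step 3: cheapest edge leaving the tree is E—F (7); add E.
Step 4: cheapest edge leaving the tree is B—D (8); add B.
Step 5: cheapest edge leaving the tree is E—G (12); add G.
The 3rd edge added is E—F.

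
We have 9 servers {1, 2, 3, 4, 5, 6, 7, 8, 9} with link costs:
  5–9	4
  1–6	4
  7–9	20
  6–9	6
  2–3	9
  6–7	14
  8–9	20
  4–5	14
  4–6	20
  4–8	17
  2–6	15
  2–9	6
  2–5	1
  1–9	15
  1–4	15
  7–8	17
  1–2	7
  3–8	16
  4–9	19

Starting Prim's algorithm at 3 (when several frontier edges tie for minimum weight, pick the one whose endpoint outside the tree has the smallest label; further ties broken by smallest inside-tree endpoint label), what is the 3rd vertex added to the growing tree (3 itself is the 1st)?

Prim's algorithm from 3:
Step 1: cheapest edge leaving the tree is 2–3 (9); add 2.
Step 2: cheapest edge leaving the tree is 2–5 (1); add 5.
Step 3: cheapest edge leaving the tree is 5–9 (4); add 9.
Step 4: cheapest edge leaving the tree is 6–9 (6); add 6.
Step 5: cheapest edge leaving the tree is 1–6 (4); add 1.
Step 6: cheapest edge leaving the tree is 4–5 (14); add 4.
Step 7: cheapest edge leaving the tree is 6–7 (14); add 7.
Step 8: cheapest edge leaving the tree is 3–8 (16); add 8.
Vertex order: 3, 2, 5, 9, 6, 1, 4, 7, 8. The 3rd vertex is 5.

5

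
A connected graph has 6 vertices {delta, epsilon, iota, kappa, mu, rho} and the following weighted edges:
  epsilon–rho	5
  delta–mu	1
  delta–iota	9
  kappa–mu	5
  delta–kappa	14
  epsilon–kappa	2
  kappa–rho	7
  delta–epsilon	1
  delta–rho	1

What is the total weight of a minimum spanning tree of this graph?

14

Prim's algorithm from kappa:
Step 1: frontier [epsilon–kappa 2, kappa–mu 5, kappa–rho 7, delta–kappa 14] → take epsilon–kappa (2); add epsilon.
Step 2: frontier [delta–epsilon 1, epsilon–rho 5, kappa–mu 5, kappa–rho 7, delta–kappa 14] → take delta–epsilon (1); add delta.
Step 3: frontier [delta–mu 1, delta–rho 1, delta–iota 9, epsilon–rho 5, kappa–mu 5, kappa–rho 7] → take delta–mu (1); add mu.
Step 4: frontier [delta–rho 1, delta–iota 9, epsilon–rho 5, kappa–rho 7] → take delta–rho (1); add rho.
Step 5: frontier [delta–iota 9] → take delta–iota (9); add iota.
MST edges: epsilon–kappa, delta–epsilon, delta–mu, delta–rho, delta–iota; total weight 2+1+1+1+9 = 14.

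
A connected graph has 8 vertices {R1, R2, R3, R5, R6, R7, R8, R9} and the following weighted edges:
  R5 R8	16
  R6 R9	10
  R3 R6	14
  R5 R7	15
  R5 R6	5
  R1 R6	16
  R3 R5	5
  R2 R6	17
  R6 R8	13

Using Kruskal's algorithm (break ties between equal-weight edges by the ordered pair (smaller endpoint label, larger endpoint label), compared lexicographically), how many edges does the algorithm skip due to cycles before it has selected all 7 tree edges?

Kruskal's algorithm — process edges by increasing weight (ties by edge label):
R3 R5 (5): add — endpoints in different components.
R5 R6 (5): add — endpoints in different components.
R6 R9 (10): add — endpoints in different components.
R6 R8 (13): add — endpoints in different components.
R3 R6 (14): skip — R6 and R3 already connected.
R5 R7 (15): add — endpoints in different components.
R1 R6 (16): add — endpoints in different components.
R5 R8 (16): skip — R8 and R5 already connected.
R2 R6 (17): add — endpoints in different components.
Edges rejected before the tree was complete: 2.

2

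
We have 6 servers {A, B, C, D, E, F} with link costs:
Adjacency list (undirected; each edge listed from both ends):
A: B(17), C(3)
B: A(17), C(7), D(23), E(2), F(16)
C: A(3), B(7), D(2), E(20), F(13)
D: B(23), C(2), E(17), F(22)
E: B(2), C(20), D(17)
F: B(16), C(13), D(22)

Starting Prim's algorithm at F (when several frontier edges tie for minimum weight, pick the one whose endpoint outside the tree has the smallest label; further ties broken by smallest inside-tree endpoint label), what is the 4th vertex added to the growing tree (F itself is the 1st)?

A

Prim's algorithm from F:
Step 1: frontier [C—F 13, B—F 16, D—F 22] → take C—F (13); add C.
Step 2: frontier [C—D 2, A—C 3, B—C 7, C—E 20, B—F 16, D—F 22] → take C—D (2); add D.
Step 3: frontier [A—C 3, B—C 7, C—E 20, D—E 17, B—D 23, B—F 16] → take A—C (3); add A.
Step 4: frontier [A—B 17, B—C 7, C—E 20, D—E 17, B—D 23, B—F 16] → take B—C (7); add B.
Step 5: frontier [B—E 2, C—E 20, D—E 17] → take B—E (2); add E.
Vertex order: F, C, D, A, B, E. The 4th vertex is A.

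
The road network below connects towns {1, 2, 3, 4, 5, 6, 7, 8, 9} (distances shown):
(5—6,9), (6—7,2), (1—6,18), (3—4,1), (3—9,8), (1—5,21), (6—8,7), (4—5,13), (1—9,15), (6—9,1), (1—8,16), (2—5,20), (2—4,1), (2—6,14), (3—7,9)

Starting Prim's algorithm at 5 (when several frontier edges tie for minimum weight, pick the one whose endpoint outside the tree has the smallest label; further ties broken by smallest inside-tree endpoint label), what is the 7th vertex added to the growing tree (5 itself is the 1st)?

4

Prim, starting at 5.
Step 1: cheapest edge leaving the tree is 5—6 (9); add 6.
Step 2: cheapest edge leaving the tree is 6—9 (1); add 9.
Step 3: cheapest edge leaving the tree is 6—7 (2); add 7.
Step 4: cheapest edge leaving the tree is 6—8 (7); add 8.
Step 5: cheapest edge leaving the tree is 3—9 (8); add 3.
Step 6: cheapest edge leaving the tree is 3—4 (1); add 4.
Step 7: cheapest edge leaving the tree is 2—4 (1); add 2.
Step 8: cheapest edge leaving the tree is 1—9 (15); add 1.
Vertex order: 5, 6, 9, 7, 8, 3, 4, 2, 1. The 7th vertex is 4.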